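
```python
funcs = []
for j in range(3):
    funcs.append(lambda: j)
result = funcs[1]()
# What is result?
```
2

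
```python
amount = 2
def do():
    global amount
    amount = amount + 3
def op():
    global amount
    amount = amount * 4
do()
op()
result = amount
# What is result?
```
20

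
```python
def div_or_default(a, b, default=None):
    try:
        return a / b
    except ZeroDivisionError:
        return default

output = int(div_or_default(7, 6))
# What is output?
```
1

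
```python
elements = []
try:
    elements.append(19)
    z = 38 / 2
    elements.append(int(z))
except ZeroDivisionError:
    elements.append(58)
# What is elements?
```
[19, 19]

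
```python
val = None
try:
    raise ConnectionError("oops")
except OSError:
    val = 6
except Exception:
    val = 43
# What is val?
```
6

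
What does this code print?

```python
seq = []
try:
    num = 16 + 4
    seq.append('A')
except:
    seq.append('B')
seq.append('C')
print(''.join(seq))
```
AC

No exception, try block completes normally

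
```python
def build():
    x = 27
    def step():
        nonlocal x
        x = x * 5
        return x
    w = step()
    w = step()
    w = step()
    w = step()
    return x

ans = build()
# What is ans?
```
16875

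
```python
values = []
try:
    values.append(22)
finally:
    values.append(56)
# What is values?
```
[22, 56]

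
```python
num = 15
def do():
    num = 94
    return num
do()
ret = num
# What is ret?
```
15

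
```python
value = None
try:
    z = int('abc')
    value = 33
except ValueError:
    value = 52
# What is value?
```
52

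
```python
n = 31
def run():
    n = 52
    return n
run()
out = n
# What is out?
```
31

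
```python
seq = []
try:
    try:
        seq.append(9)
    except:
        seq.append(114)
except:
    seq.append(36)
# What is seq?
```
[9]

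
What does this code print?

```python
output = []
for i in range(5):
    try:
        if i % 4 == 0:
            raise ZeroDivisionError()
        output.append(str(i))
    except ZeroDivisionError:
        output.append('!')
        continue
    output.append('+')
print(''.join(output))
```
!1+2+3+!

continue in except skips rest of loop body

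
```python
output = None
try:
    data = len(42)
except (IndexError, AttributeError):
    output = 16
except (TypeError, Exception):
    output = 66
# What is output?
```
66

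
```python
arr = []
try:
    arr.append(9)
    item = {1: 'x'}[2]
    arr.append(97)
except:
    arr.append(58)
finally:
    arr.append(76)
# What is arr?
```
[9, 58, 76]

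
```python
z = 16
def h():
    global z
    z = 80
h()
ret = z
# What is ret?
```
80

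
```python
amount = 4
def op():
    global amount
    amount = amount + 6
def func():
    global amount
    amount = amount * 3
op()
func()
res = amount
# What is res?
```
30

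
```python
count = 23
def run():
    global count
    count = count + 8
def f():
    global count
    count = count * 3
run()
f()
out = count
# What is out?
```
93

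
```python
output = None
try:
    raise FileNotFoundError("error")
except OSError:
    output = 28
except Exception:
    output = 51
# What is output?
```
28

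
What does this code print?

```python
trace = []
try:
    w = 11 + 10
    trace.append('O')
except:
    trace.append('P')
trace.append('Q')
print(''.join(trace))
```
OQ

No exception, try block completes normally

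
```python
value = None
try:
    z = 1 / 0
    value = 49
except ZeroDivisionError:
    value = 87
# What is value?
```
87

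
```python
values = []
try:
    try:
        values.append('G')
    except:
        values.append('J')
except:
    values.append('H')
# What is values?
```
['G']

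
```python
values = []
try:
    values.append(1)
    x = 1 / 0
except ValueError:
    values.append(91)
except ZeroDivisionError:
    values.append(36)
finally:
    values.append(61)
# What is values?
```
[1, 36, 61]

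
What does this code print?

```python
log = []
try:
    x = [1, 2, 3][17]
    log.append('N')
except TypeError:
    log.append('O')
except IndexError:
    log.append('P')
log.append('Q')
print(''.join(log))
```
PQ

IndexError is caught by its specific handler, not TypeError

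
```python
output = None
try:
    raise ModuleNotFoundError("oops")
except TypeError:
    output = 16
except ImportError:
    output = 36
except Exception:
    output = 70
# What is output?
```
36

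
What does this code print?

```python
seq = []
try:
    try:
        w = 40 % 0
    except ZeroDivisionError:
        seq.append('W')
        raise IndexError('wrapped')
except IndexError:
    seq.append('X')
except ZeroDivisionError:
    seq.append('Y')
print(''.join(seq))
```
WX

New IndexError raised, caught by outer IndexError handler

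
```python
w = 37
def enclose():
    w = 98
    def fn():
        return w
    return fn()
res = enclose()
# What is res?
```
98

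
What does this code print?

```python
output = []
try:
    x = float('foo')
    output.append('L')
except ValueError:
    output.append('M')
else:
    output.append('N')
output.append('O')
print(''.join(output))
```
MO

else block skipped when exception is caught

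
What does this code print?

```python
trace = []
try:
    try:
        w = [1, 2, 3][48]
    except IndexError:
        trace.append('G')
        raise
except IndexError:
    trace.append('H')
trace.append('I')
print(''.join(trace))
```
GHI

raise without argument re-raises current exception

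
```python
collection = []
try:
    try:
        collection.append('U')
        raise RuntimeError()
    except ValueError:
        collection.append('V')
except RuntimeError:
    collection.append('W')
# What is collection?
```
['U', 'W']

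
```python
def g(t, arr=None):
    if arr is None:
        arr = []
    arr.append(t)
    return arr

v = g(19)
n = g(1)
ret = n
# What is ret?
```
[1]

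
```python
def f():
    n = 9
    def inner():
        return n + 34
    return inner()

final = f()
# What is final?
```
43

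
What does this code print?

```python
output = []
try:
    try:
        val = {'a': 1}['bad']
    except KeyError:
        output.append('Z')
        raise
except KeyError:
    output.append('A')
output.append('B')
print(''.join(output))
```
ZAB

raise without argument re-raises current exception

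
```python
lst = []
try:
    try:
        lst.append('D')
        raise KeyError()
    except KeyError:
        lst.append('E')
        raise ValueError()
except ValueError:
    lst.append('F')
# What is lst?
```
['D', 'E', 'F']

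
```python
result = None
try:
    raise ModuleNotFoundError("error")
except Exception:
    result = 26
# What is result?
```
26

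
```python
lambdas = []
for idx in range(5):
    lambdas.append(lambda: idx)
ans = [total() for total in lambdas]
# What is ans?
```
[4, 4, 4, 4, 4]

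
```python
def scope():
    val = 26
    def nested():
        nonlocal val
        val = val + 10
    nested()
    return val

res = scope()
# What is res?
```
36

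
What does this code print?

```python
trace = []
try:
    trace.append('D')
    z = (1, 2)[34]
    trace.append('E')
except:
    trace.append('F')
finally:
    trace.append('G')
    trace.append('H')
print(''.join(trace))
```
DFGH

Code before exception runs, then except, then all of finally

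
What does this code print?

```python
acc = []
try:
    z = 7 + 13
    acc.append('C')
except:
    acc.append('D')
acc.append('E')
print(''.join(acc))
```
CE

No exception, try block completes normally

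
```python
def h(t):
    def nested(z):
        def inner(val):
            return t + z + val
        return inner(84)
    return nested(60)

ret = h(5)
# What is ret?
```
149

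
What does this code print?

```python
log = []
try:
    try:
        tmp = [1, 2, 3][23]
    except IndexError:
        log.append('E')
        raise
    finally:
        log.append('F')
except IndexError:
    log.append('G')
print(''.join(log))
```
EFG

finally runs before re-raised exception propagates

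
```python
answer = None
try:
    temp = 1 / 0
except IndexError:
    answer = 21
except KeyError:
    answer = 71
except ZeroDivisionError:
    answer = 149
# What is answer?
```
149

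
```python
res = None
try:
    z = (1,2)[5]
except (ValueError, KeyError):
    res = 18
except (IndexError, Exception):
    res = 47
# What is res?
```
47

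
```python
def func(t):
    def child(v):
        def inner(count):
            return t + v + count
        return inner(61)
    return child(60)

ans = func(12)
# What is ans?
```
133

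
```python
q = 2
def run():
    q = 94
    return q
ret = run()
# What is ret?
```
94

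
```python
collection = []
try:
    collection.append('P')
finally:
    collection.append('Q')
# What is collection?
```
['P', 'Q']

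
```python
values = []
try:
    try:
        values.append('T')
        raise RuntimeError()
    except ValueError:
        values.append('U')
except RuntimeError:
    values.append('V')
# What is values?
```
['T', 'V']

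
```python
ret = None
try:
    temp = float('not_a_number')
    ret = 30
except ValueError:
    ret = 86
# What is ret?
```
86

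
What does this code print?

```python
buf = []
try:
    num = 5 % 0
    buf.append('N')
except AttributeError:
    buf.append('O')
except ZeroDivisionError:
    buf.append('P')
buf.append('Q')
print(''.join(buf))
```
PQ

ZeroDivisionError is caught by its specific handler, not AttributeError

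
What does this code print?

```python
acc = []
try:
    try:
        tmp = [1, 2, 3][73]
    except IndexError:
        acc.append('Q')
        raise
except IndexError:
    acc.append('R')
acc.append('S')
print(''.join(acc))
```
QRS

raise without argument re-raises current exception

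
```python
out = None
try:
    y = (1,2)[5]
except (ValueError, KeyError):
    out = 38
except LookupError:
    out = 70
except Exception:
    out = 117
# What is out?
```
70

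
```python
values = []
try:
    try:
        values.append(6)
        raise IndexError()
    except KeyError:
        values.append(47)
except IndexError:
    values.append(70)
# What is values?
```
[6, 70]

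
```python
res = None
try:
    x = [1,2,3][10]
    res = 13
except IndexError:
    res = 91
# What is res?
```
91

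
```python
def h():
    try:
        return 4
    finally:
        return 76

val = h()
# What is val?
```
76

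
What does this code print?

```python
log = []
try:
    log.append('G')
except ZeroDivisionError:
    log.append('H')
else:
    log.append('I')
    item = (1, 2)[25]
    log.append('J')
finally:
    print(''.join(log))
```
GI

Try succeeds, else appends 'I', IndexError in else is uncaught, finally prints before exception propagates ('J' never appended)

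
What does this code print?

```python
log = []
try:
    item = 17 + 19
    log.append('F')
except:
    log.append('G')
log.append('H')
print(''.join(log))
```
FH

No exception, try block completes normally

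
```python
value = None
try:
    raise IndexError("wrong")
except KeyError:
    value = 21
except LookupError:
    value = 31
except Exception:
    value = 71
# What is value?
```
31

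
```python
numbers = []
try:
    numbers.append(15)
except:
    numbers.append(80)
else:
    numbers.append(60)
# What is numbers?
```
[15, 60]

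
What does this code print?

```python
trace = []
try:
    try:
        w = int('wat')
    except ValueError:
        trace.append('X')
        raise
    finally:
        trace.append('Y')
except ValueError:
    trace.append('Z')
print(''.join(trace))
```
XYZ

finally runs before re-raised exception propagates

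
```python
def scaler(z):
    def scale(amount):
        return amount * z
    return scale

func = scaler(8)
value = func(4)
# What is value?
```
32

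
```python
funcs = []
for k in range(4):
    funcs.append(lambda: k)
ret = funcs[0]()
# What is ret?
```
3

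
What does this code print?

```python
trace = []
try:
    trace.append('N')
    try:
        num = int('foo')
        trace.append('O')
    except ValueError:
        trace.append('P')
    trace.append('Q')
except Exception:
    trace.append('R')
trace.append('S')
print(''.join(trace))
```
NPQS

Inner exception caught by inner handler, outer continues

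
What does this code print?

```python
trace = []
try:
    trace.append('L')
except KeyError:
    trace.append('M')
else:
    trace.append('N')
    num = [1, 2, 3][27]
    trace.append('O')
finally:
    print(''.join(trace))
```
LN

Try succeeds, else appends 'N', IndexError in else is uncaught, finally prints before exception propagates ('O' never appended)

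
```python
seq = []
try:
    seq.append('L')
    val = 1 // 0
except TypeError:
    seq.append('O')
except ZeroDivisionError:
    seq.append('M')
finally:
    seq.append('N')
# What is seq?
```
['L', 'M', 'N']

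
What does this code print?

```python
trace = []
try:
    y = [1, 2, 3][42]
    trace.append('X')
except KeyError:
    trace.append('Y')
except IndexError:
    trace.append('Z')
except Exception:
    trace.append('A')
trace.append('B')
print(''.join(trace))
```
ZB

IndexError matches before generic Exception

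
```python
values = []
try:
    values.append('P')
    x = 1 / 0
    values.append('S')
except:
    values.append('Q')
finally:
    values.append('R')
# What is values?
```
['P', 'Q', 'R']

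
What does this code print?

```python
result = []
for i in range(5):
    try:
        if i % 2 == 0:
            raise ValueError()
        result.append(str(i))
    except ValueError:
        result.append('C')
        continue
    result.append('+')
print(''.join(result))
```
C1+C3+C

continue in except skips rest of loop body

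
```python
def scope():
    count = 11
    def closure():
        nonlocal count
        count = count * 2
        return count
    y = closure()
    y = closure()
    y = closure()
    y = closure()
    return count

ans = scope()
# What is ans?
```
176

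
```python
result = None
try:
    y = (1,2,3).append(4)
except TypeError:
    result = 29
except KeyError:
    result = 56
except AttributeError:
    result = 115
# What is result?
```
115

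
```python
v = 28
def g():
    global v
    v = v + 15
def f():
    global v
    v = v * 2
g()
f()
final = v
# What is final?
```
86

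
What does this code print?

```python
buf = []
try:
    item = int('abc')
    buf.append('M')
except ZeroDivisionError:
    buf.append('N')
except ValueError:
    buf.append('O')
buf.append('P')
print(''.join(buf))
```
OP

ValueError is caught by its specific handler, not ZeroDivisionError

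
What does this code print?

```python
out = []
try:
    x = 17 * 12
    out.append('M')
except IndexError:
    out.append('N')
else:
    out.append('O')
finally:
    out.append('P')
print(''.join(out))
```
MOP

else runs before finally when no exception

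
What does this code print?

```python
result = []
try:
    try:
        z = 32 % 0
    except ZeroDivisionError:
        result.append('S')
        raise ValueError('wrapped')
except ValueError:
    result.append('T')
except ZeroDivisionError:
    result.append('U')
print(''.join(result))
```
ST

New ValueError raised, caught by outer ValueError handler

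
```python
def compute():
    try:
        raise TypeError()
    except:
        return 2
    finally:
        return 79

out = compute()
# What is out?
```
79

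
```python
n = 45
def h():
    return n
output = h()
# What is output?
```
45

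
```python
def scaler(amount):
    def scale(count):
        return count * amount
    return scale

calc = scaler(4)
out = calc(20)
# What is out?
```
80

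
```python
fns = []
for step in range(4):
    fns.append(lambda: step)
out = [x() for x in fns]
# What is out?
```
[3, 3, 3, 3]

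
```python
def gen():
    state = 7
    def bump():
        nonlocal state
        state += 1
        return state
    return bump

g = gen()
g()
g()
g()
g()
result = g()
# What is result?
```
12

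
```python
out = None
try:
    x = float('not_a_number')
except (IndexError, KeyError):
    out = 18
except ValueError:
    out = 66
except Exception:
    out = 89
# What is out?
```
66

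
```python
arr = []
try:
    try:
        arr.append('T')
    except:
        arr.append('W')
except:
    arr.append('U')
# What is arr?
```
['T']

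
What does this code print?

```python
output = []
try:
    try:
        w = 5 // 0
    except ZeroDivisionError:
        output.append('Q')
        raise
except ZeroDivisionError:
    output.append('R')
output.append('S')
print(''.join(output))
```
QRS

raise without argument re-raises current exception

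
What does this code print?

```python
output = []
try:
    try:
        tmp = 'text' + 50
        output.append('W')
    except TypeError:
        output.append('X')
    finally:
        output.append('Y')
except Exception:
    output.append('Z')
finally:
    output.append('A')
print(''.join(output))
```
XYA

Both finally blocks run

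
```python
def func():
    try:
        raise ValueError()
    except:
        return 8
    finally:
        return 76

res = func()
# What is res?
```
76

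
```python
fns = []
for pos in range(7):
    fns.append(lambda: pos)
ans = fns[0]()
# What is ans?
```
6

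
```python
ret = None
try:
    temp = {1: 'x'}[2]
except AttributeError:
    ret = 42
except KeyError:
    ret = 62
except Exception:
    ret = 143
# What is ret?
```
62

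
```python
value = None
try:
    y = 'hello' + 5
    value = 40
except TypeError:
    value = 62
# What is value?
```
62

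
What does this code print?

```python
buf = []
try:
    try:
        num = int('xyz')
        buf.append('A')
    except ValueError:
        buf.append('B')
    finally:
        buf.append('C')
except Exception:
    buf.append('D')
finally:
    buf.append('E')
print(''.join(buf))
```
BCE

Both finally blocks run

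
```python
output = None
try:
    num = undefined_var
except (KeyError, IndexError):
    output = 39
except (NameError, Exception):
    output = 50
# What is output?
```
50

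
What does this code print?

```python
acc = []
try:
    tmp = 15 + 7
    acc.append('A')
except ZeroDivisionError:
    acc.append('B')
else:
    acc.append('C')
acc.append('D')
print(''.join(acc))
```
ACD

else block runs when no exception occurs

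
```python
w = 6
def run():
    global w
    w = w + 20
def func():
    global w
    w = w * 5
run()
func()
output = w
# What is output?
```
130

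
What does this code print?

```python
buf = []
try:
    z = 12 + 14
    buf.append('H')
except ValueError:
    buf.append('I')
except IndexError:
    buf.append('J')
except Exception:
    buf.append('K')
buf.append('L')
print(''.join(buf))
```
HL

No exception, try block completes normally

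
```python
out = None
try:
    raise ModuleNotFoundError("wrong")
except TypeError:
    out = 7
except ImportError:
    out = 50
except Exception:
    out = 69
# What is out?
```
50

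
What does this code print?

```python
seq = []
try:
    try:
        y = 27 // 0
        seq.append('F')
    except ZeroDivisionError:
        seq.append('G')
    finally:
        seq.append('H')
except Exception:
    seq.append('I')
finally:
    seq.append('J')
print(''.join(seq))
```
GHJ

Both finally blocks run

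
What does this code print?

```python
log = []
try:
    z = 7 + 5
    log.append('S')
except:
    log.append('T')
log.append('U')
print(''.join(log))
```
SU

No exception, try block completes normally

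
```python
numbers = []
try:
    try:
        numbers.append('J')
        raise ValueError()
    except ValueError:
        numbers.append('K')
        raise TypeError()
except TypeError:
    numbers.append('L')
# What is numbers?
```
['J', 'K', 'L']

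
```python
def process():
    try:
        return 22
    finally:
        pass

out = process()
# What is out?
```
22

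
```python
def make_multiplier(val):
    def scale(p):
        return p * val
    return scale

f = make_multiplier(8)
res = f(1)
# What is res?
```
8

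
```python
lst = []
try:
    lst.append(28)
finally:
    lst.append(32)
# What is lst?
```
[28, 32]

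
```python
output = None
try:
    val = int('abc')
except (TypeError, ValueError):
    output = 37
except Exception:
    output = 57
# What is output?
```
37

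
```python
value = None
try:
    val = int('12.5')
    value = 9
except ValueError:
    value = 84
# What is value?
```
84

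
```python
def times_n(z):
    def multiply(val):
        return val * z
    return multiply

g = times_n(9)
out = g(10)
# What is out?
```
90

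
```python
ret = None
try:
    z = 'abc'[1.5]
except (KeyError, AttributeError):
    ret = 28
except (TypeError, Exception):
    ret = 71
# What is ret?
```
71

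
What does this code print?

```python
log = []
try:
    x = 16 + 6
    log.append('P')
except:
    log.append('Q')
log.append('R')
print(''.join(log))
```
PR

No exception, try block completes normally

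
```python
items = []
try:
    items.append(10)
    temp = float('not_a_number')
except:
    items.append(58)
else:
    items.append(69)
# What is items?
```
[10, 58]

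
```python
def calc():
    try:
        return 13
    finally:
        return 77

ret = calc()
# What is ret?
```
77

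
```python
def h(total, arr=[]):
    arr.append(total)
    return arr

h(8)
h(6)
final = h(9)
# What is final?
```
[8, 6, 9]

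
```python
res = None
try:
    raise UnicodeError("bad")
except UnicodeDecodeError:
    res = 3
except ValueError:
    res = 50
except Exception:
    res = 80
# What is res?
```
50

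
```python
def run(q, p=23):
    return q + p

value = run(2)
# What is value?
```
25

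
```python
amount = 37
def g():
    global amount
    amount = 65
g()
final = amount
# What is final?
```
65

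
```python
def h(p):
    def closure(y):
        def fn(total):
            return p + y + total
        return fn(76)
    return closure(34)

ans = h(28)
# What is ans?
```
138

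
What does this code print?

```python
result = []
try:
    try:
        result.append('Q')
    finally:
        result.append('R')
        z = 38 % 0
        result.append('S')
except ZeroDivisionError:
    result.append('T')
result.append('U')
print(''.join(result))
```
QRTU

Exception in inner finally caught by outer except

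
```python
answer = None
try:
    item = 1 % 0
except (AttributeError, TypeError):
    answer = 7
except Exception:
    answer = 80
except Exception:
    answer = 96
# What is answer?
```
80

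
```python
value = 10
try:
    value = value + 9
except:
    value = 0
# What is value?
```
19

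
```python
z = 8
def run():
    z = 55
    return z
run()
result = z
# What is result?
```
8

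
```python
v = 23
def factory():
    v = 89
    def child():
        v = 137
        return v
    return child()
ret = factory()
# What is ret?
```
137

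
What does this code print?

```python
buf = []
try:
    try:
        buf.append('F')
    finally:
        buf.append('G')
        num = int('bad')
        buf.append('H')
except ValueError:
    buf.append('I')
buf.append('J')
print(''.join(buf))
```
FGIJ

Exception in inner finally caught by outer except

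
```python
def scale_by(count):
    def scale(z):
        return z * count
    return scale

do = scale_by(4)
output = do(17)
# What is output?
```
68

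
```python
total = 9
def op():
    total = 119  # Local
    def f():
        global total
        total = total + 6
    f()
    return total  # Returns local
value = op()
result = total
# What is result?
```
15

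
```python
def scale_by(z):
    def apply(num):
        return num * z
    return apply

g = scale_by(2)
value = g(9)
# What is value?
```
18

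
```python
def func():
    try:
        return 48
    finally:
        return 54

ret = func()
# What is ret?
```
54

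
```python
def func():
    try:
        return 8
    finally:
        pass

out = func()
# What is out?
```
8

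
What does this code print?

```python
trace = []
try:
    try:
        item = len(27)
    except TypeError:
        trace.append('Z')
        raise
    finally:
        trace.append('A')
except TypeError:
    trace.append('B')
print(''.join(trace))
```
ZAB

finally runs before re-raised exception propagates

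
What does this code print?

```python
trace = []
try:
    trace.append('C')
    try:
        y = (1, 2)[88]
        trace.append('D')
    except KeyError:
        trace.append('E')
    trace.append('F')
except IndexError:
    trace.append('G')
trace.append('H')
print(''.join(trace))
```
CGH

Inner handler doesn't match, propagates to outer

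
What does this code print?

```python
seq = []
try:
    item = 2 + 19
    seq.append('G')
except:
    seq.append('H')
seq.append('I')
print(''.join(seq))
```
GI

No exception, try block completes normally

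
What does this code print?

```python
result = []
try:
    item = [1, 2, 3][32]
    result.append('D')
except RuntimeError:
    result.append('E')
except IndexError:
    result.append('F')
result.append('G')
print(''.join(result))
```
FG

IndexError is caught by its specific handler, not RuntimeError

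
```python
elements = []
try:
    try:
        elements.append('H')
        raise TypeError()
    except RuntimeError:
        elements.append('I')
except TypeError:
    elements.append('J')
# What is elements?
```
['H', 'J']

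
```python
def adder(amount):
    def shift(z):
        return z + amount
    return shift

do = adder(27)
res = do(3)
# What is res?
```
30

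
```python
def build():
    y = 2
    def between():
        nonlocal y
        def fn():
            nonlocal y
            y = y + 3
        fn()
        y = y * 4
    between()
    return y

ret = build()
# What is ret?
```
20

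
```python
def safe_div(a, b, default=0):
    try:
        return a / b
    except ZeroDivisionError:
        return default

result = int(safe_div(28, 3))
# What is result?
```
9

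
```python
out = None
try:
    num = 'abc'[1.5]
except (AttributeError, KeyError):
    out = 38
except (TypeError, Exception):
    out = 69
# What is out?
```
69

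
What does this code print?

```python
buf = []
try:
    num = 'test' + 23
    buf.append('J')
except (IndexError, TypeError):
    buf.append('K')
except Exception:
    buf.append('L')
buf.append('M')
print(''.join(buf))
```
KM

TypeError matches tuple containing it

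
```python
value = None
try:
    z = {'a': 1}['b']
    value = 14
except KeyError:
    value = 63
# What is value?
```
63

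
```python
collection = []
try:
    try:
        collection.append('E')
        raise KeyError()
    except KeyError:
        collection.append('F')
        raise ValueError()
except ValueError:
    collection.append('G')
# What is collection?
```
['E', 'F', 'G']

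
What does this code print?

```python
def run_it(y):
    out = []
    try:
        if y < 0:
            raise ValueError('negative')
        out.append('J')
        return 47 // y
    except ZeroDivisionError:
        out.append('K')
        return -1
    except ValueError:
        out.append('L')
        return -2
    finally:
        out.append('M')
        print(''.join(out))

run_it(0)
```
JKM

y=0 causes ZeroDivisionError, caught, finally prints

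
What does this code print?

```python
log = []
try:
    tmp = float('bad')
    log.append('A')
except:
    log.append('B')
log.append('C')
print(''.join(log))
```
BC

Exception raised in try, caught by bare except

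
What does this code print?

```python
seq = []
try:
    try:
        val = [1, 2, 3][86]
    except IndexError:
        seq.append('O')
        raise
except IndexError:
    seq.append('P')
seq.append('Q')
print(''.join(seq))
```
OPQ

raise without argument re-raises current exception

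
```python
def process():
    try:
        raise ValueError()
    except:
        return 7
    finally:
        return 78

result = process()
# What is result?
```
78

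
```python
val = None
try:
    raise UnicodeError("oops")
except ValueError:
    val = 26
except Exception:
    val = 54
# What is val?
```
26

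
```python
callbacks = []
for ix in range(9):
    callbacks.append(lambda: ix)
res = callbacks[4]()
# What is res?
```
8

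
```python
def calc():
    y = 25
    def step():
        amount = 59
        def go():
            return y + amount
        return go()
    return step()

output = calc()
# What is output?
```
84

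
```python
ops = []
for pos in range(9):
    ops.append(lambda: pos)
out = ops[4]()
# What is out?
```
8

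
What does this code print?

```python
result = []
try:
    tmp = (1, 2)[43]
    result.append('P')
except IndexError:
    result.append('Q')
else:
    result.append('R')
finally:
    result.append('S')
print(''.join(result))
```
QS

Exception: except runs, else skipped, finally runs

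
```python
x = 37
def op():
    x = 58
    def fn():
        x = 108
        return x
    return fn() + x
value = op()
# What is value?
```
166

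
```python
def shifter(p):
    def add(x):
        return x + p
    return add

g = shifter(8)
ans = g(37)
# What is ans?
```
45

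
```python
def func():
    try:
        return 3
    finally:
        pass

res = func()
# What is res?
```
3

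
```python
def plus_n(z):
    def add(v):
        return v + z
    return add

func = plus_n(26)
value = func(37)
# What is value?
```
63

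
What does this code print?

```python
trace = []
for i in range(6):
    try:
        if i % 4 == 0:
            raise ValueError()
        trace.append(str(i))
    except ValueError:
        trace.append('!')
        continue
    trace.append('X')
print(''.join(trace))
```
!1X2X3X!5X

continue in except skips rest of loop body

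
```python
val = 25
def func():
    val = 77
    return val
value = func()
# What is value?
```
77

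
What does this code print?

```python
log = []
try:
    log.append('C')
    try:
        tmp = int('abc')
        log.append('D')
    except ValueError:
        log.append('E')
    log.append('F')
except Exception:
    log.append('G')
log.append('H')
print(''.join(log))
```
CEFH

Inner exception caught by inner handler, outer continues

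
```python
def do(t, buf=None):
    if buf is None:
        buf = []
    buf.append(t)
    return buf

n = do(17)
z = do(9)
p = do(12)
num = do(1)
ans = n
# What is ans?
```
[17]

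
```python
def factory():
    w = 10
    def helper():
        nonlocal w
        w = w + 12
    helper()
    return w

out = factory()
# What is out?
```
22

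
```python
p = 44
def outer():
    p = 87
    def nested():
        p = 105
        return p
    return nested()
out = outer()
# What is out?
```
105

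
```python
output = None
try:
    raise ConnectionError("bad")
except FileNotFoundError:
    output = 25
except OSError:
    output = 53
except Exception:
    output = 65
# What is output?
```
53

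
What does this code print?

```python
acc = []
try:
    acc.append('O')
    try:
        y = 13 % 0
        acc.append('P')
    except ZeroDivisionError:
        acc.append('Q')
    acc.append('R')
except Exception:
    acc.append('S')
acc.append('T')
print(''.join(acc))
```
OQRT

Inner exception caught by inner handler, outer continues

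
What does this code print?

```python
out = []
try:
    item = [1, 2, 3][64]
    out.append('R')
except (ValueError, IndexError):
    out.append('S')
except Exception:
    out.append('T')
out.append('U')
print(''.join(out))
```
SU

IndexError matches tuple containing it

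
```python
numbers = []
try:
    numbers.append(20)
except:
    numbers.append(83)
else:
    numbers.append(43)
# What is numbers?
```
[20, 43]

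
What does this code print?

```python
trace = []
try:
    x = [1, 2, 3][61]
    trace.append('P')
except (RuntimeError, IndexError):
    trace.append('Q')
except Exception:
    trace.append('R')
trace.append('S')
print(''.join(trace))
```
QS

IndexError matches tuple containing it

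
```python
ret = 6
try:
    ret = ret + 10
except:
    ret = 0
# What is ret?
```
16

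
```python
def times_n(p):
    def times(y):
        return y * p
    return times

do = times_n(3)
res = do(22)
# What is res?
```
66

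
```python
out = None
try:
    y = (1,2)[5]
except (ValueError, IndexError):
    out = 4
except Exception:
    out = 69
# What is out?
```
4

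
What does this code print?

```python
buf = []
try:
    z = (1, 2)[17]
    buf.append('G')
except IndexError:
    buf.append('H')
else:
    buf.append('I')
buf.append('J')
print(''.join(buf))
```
HJ

else block skipped when exception is caught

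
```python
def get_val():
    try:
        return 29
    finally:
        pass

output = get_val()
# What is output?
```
29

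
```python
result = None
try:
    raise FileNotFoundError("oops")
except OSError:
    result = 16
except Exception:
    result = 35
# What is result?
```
16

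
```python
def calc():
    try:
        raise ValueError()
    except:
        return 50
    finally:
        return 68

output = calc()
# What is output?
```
68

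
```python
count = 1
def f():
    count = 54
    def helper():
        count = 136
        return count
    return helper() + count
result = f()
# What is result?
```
190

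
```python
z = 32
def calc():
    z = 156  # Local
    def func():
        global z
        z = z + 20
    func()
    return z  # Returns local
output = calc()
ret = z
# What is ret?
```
52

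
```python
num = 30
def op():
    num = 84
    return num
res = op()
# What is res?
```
84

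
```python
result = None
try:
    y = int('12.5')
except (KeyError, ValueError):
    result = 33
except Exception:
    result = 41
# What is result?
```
33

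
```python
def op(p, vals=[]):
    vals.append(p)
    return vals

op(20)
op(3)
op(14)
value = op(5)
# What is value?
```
[20, 3, 14, 5]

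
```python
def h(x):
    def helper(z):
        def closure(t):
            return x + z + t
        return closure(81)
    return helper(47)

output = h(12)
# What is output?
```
140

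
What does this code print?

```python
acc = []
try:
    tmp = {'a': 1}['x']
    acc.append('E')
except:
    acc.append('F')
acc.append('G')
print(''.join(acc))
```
FG

Exception raised in try, caught by bare except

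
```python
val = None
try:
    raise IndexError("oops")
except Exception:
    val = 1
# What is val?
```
1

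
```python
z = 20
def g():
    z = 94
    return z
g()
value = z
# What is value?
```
20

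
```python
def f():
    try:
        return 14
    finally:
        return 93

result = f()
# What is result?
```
93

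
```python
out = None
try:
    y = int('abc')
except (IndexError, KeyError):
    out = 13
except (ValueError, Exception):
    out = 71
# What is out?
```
71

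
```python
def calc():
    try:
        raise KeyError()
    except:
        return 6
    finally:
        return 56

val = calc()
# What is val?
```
56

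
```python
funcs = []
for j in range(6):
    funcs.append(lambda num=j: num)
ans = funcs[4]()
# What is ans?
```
4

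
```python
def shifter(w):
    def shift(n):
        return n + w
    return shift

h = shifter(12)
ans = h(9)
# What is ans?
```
21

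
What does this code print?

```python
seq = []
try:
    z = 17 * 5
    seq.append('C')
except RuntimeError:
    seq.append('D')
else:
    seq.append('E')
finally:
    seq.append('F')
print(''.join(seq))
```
CEF

else runs before finally when no exception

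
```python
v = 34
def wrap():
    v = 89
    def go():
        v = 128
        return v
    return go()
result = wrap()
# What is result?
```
128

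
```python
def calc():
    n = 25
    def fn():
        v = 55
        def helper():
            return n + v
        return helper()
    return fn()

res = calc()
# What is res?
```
80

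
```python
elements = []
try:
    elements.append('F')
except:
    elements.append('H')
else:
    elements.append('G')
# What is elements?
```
['F', 'G']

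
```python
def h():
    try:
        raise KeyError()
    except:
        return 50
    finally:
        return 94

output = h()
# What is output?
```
94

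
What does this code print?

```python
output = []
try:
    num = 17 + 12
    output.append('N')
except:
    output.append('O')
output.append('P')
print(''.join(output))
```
NP

No exception, try block completes normally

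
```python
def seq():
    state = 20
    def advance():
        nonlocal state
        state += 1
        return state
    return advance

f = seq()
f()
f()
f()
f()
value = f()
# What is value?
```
25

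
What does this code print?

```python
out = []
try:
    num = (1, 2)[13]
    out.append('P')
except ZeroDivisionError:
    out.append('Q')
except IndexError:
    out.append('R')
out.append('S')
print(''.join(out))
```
RS

IndexError is caught by its specific handler, not ZeroDivisionError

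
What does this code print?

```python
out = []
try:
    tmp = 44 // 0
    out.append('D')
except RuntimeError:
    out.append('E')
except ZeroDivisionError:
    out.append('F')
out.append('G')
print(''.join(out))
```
FG

ZeroDivisionError is caught by its specific handler, not RuntimeError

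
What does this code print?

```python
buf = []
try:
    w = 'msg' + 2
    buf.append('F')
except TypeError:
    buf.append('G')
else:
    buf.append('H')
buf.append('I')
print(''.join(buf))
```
GI

else block skipped when exception is caught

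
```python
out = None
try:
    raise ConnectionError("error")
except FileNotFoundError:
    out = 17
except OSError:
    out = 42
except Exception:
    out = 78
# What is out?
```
42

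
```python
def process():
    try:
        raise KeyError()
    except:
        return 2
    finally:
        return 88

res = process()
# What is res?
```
88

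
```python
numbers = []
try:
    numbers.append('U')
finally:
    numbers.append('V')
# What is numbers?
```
['U', 'V']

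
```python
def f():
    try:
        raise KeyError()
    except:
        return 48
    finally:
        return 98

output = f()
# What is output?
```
98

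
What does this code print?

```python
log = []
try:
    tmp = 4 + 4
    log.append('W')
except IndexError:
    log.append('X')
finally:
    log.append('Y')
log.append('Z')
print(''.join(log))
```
WYZ

finally runs after normal execution too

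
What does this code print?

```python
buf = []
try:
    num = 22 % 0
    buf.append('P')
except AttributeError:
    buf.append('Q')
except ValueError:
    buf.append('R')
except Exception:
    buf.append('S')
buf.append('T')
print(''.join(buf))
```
ST

ZeroDivisionError not specifically caught, falls to Exception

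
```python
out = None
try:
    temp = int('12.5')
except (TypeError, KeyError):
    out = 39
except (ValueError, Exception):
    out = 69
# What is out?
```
69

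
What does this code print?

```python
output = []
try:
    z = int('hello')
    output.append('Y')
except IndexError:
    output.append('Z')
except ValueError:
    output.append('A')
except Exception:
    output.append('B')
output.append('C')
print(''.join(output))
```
AC

ValueError matches before generic Exception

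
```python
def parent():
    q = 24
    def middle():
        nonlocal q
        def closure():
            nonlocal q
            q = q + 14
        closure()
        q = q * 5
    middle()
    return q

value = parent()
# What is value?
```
190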